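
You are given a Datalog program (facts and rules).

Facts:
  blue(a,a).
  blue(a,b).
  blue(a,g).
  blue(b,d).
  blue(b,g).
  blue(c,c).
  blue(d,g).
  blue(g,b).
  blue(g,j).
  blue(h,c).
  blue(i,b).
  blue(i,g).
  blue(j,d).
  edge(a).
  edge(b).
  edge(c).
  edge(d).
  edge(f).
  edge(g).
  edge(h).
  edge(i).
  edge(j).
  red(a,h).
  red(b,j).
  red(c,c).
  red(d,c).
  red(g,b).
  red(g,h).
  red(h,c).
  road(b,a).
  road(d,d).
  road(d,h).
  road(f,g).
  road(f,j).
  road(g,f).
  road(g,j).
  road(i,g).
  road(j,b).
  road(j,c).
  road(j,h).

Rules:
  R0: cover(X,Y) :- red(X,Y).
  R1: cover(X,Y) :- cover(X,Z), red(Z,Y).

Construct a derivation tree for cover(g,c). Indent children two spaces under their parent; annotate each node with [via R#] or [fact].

cover(g,c)  [via R1]
  cover(g,h)  [via R0]
    red(g,h)  [fact]
  red(h,c)  [fact]

round 1: derive cover(a,h) via R0 from red(a,h)
round 1: derive cover(b,j) via R0 from red(b,j)
round 1: derive cover(c,c) via R0 from red(c,c)
round 1: derive cover(d,c) via R0 from red(d,c)
round 1: derive cover(g,b) via R0 from red(g,b)
round 1: derive cover(g,h) via R0 from red(g,h)
round 1: derive cover(h,c) via R0 from red(h,c)
round 2: derive cover(a,c) via R1 from cover(a,h), red(h,c)
round 2: derive cover(g,c) via R1 from cover(g,h), red(h,c)
round 2: derive cover(g,j) via R1 from cover(g,b), red(b,j)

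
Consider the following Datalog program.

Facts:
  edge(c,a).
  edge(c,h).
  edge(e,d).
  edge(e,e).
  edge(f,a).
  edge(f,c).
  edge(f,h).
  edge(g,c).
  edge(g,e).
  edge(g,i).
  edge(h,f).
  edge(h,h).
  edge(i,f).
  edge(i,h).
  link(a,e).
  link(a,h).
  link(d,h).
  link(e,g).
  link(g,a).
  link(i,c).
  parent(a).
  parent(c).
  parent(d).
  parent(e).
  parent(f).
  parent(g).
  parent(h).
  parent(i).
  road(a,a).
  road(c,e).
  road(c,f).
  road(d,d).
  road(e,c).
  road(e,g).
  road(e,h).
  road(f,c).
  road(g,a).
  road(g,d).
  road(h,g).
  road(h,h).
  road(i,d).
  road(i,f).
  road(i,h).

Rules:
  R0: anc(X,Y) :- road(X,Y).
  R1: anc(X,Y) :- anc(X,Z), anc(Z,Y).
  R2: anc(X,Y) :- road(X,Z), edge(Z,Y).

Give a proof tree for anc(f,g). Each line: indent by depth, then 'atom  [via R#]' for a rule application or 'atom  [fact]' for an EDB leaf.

round 1: derive anc(a,a) via R0 from road(a,a)
round 1: derive anc(c,e) via R0 from road(c,e)
round 1: derive anc(c,f) via R0 from road(c,f)
round 1: derive anc(d,d) via R0 from road(d,d)
round 1: derive anc(e,c) via R0 from road(e,c)
round 1: derive anc(e,g) via R0 from road(e,g)
round 1: derive anc(e,h) via R0 from road(e,h)
round 1: derive anc(f,c) via R0 from road(f,c)
round 1: derive anc(g,a) via R0 from road(g,a)
round 1: derive anc(g,d) via R0 from road(g,d)
round 1: derive anc(h,g) via R0 from road(h,g)
round 1: derive anc(h,h) via R0 from road(h,h)
round 1: derive anc(i,d) via R0 from road(i,d)
round 1: derive anc(i,f) via R0 from road(i,f)
round 1: derive anc(i,h) via R0 from road(i,h)
round 1: derive anc(c,a) via R2 from road(c,f), edge(f,a)
round 1: derive anc(c,c) via R2 from road(c,f), edge(f,c)
round 1: derive anc(c,d) via R2 from road(c,e), edge(e,d)
round 1: derive anc(c,h) via R2 from road(c,f), edge(f,h)
round 1: derive anc(e,a) via R2 from road(e,c), edge(c,a)
round 1: derive anc(e,e) via R2 from road(e,g), edge(g,e)
round 1: derive anc(e,f) via R2 from road(e,h), edge(h,f)
round 1: derive anc(e,i) via R2 from road(e,g), edge(g,i)
round 1: derive anc(f,a) via R2 from road(f,c), edge(c,a)
round 1: derive anc(f,h) via R2 from road(f,c), edge(c,h)
round 1: derive anc(h,c) via R2 from road(h,g), edge(g,c)
round 1: derive anc(h,e) via R2 from road(h,g), edge(g,e)
round 1: derive anc(h,f) via R2 from road(h,h), edge(h,f)
round 1: derive anc(h,i) via R2 from road(h,g), edge(g,i)
round 1: derive anc(i,a) via R2 from road(i,f), edge(f,a)
round 1: derive anc(i,c) via R2 from road(i,f), edge(f,c)
round 2: derive anc(c,g) via R1 from anc(c,e), anc(e,g)
round 2: derive anc(c,i) via R1 from anc(c,e), anc(e,i)
round 2: derive anc(e,d) via R1 from anc(e,c), anc(c,d)
round 2: derive anc(f,d) via R1 from anc(f,c), anc(c,d)
round 2: derive anc(f,e) via R1 from anc(f,c), anc(c,e)
round 2: derive anc(f,f) via R1 from anc(f,c), anc(c,f)
round 2: derive anc(f,g) via R1 from anc(f,h), anc(h,g)
round 2: derive anc(f,i) via R1 from anc(f,h), anc(h,i)
round 2: derive anc(h,a) via R1 from anc(h,c), anc(c,a)
round 2: derive anc(h,d) via R1 from anc(h,c), anc(c,d)
round 2: derive anc(i,e) via R1 from anc(i,c), anc(c,e)
round 2: derive anc(i,g) via R1 from anc(i,h), anc(h,g)
round 2: derive anc(i,i) via R1 from anc(i,h), anc(h,i)

anc(f,g)  [via R1]
  anc(f,h)  [via R2]
    road(f,c)  [fact]
    edge(c,h)  [fact]
  anc(h,g)  [via R0]
    road(h,g)  [fact]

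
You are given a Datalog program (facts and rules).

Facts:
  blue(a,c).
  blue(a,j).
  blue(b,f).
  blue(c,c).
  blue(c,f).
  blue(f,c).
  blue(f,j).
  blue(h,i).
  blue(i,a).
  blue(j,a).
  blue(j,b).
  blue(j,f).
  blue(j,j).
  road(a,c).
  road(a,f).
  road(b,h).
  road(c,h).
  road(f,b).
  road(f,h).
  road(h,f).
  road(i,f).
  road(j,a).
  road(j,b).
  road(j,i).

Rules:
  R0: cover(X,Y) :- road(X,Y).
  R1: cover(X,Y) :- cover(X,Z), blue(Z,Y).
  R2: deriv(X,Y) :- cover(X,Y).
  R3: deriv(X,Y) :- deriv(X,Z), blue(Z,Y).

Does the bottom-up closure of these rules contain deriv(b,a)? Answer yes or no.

round 1: derive cover(a,c) via R0 from road(a,c)
round 1: derive cover(a,f) via R0 from road(a,f)
round 1: derive cover(b,h) via R0 from road(b,h)
round 1: derive cover(c,h) via R0 from road(c,h)
round 1: derive cover(f,b) via R0 from road(f,b)
round 1: derive cover(f,h) via R0 from road(f,h)
round 1: derive cover(h,f) via R0 from road(h,f)
round 1: derive cover(i,f) via R0 from road(i,f)
round 1: derive cover(j,a) via R0 from road(j,a)
round 1: derive cover(j,b) via R0 from road(j,b)
round 1: derive cover(j,i) via R0 from road(j,i)
round 2: derive cover(a,j) via R1 from cover(a,f), blue(f,j)
round 2: derive cover(b,i) via R1 from cover(b,h), blue(h,i)
round 2: derive cover(c,i) via R1 from cover(c,h), blue(h,i)
round 2: derive cover(f,f) via R1 from cover(f,b), blue(b,f)
round 2: derive cover(f,i) via R1 from cover(f,h), blue(h,i)
round 2: derive cover(h,c) via R1 from cover(h,f), blue(f,c)
round 2: derive cover(h,j) via R1 from cover(h,f), blue(f,j)
round 2: derive cover(i,c) via R1 from cover(i,f), blue(f,c)
round 2: derive cover(i,j) via R1 from cover(i,f), blue(f,j)
round 2: derive cover(j,c) via R1 from cover(j,a), blue(a,c)
round 2: derive cover(j,f) via R1 from cover(j,b), blue(b,f)
round 2: derive cover(j,j) via R1 from cover(j,a), blue(a,j)
round 2: derive deriv(a,c) via R2 from cover(a,c)
round 2: derive deriv(a,f) via R2 from cover(a,f)
round 2: derive deriv(b,h) via R2 from cover(b,h)
round 2: derive deriv(c,h) via R2 from cover(c,h)
round 2: derive deriv(f,b) via R2 from cover(f,b)
round 2: derive deriv(f,h) via R2 from cover(f,h)
round 2: derive deriv(h,f) via R2 from cover(h,f)
round 2: derive deriv(i,f) via R2 from cover(i,f)
round 2: derive deriv(j,a) via R2 from cover(j,a)
round 2: derive deriv(j,b) via R2 from cover(j,b)
round 2: derive deriv(j,i) via R2 from cover(j,i)
round 3: derive cover(a,a) via R1 from cover(a,j), blue(j,a)
round 3: derive cover(a,b) via R1 from cover(a,j), blue(j,b)
round 3: derive cover(b,a) via R1 from cover(b,i), blue(i,a)
round 3: derive cover(c,a) via R1 from cover(c,i), blue(i,a)
round 3: derive cover(f,a) via R1 from cover(f,i), blue(i,a)
round 3: derive cover(f,c) via R1 from cover(f,f), blue(f,c)
round 3: derive cover(f,j) via R1 from cover(f,f), blue(f,j)
round 3: derive cover(h,a) via R1 from cover(h,j), blue(j,a)
round 3: derive cover(h,b) via R1 from cover(h,j), blue(j,b)
round 3: derive cover(i,a) via R1 from cover(i,j), blue(j,a)
round 3: derive cover(i,b) via R1 from cover(i,j), blue(j,b)
round 3: derive deriv(a,j) via R2 from cover(a,j)
round 3: derive deriv(b,i) via R2 from cover(b,i)
round 3: derive deriv(c,i) via R2 from cover(c,i)
round 3: derive deriv(f,f) via R2 from cover(f,f)
round 3: derive deriv(f,i) via R2 from cover(f,i)
round 3: derive deriv(h,c) via R2 from cover(h,c)
round 3: derive deriv(h,j) via R2 from cover(h,j)
round 3: derive deriv(i,c) via R2 from cover(i,c)
round 3: derive deriv(i,j) via R2 from cover(i,j)
round 3: derive deriv(j,c) via R2 from cover(j,c)
round 3: derive deriv(j,f) via R2 from cover(j,f)
round 3: derive deriv(j,j) via R2 from cover(j,j)
round 4: derive cover(b,c) via R1 from cover(b,a), blue(a,c)
round 4: derive cover(b,j) via R1 from cover(b,a), blue(a,j)
round 4: derive cover(c,c) via R1 from cover(c,a), blue(a,c)
round 4: derive cover(c,j) via R1 from cover(c,a), blue(a,j)
round 4: derive deriv(a,a) via R2 from cover(a,a)
round 4: derive deriv(a,b) via R2 from cover(a,b)
round 4: derive deriv(b,a) via R2 from cover(b,a)
round 4: derive deriv(c,a) via R2 from cover(c,a)
round 4: derive deriv(f,a) via R2 from cover(f,a)
round 4: derive deriv(f,c) via R2 from cover(f,c)
round 4: derive deriv(f,j) via R2 from cover(f,j)
round 4: derive deriv(h,a) via R2 from cover(h,a)
round 4: derive deriv(h,b) via R2 from cover(h,b)
round 4: derive deriv(i,a) via R2 from cover(i,a)
round 4: derive deriv(i,b) via R2 from cover(i,b)
round 5: derive cover(b,b) via R1 from cover(b,j), blue(j,b)
round 5: derive cover(b,f) via R1 from cover(b,c), blue(c,f)
round 5: derive cover(c,b) via R1 from cover(c,j), blue(j,b)
round 5: derive cover(c,f) via R1 from cover(c,c), blue(c,f)
round 5: derive deriv(b,c) via R2 from cover(b,c)
round 5: derive deriv(b,j) via R2 from cover(b,j)
round 5: derive deriv(c,c) via R2 from cover(c,c)
round 5: derive deriv(c,j) via R2 from cover(c,j)
round 6: derive deriv(b,b) via R2 from cover(b,b)
round 6: derive deriv(b,f) via R2 from cover(b,f)
round 6: derive deriv(c,b) via R2 from cover(c,b)
round 6: derive deriv(c,f) via R2 from cover(c,f)

yes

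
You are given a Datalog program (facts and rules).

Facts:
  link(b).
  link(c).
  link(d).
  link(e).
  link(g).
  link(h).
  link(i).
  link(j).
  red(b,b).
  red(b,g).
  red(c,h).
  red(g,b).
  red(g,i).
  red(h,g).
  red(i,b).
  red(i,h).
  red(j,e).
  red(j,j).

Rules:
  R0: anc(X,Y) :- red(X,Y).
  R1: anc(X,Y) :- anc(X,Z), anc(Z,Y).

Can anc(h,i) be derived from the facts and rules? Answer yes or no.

yes

round 1: derive anc(b,b) via R0 from red(b,b)
round 1: derive anc(b,g) via R0 from red(b,g)
round 1: derive anc(c,h) via R0 from red(c,h)
round 1: derive anc(g,b) via R0 from red(g,b)
round 1: derive anc(g,i) via R0 from red(g,i)
round 1: derive anc(h,g) via R0 from red(h,g)
round 1: derive anc(i,b) via R0 from red(i,b)
round 1: derive anc(i,h) via R0 from red(i,h)
round 1: derive anc(j,e) via R0 from red(j,e)
round 1: derive anc(j,j) via R0 from red(j,j)
round 2: derive anc(b,i) via R1 from anc(b,g), anc(g,i)
round 2: derive anc(c,g) via R1 from anc(c,h), anc(h,g)
round 2: derive anc(g,g) via R1 from anc(g,b), anc(b,g)
round 2: derive anc(g,h) via R1 from anc(g,i), anc(i,h)
round 2: derive anc(h,b) via R1 from anc(h,g), anc(g,b)
round 2: derive anc(h,i) via R1 from anc(h,g), anc(g,i)
round 2: derive anc(i,g) via R1 from anc(i,b), anc(b,g)
round 3: derive anc(b,h) via R1 from anc(b,g), anc(g,h)
round 3: derive anc(c,b) via R1 from anc(c,g), anc(g,b)
round 3: derive anc(c,i) via R1 from anc(c,g), anc(g,i)
round 3: derive anc(h,h) via R1 from anc(h,g), anc(g,h)
round 3: derive anc(i,i) via R1 from anc(i,b), anc(b,i)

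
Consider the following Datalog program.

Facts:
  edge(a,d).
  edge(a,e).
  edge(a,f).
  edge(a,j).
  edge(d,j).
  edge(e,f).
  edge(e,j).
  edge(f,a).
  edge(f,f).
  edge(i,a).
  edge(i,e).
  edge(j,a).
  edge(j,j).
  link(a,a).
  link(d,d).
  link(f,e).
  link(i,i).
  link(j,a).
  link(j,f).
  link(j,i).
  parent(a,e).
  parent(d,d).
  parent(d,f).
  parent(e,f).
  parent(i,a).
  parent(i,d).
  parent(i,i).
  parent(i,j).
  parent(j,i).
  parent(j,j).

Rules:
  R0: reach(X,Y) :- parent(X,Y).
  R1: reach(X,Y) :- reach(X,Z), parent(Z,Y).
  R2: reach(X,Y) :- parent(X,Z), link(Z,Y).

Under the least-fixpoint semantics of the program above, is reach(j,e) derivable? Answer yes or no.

yes

round 1: derive reach(a,e) via R0 from parent(a,e)
round 1: derive reach(d,d) via R0 from parent(d,d)
round 1: derive reach(d,f) via R0 from parent(d,f)
round 1: derive reach(e,f) via R0 from parent(e,f)
round 1: derive reach(i,a) via R0 from parent(i,a)
round 1: derive reach(i,d) via R0 from parent(i,d)
round 1: derive reach(i,i) via R0 from parent(i,i)
round 1: derive reach(i,j) via R0 from parent(i,j)
round 1: derive reach(j,i) via R0 from parent(j,i)
round 1: derive reach(j,j) via R0 from parent(j,j)
round 1: derive reach(d,e) via R2 from parent(d,f), link(f,e)
round 1: derive reach(e,e) via R2 from parent(e,f), link(f,e)
round 1: derive reach(i,f) via R2 from parent(i,j), link(j,f)
round 1: derive reach(j,a) via R2 from parent(j,j), link(j,a)
round 1: derive reach(j,f) via R2 from parent(j,j), link(j,f)
round 2: derive reach(a,f) via R1 from reach(a,e), parent(e,f)
round 2: derive reach(i,e) via R1 from reach(i,a), parent(a,e)
round 2: derive reach(j,d) via R1 from reach(j,i), parent(i,d)
round 2: derive reach(j,e) via R1 from reach(j,a), parent(a,e)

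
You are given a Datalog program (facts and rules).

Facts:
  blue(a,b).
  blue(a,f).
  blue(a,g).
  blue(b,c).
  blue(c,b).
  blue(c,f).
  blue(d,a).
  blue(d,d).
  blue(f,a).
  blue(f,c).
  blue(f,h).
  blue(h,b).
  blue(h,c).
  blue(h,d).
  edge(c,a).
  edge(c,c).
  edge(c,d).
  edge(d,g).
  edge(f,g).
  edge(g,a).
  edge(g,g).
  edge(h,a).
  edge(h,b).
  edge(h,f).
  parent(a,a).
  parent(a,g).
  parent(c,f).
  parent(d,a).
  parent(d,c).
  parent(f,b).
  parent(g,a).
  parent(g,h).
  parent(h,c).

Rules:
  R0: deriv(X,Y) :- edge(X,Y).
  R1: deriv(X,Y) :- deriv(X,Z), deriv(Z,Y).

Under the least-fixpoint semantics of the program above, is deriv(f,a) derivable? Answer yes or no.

round 1: derive deriv(c,a) via R0 from edge(c,a)
round 1: derive deriv(c,c) via R0 from edge(c,c)
round 1: derive deriv(c,d) via R0 from edge(c,d)
round 1: derive deriv(d,g) via R0 from edge(d,g)
round 1: derive deriv(f,g) via R0 from edge(f,g)
round 1: derive deriv(g,a) via R0 from edge(g,a)
round 1: derive deriv(g,g) via R0 from edge(g,g)
round 1: derive deriv(h,a) via R0 from edge(h,a)
round 1: derive deriv(h,b) via R0 from edge(h,b)
round 1: derive deriv(h,f) via R0 from edge(h,f)
round 2: derive deriv(c,g) via R1 from deriv(c,d), deriv(d,g)
round 2: derive deriv(d,a) via R1 from deriv(d,g), deriv(g,a)
round 2: derive deriv(f,a) via R1 from deriv(f,g), deriv(g,a)
round 2: derive deriv(h,g) via R1 from deriv(h,f), deriv(f,g)

yes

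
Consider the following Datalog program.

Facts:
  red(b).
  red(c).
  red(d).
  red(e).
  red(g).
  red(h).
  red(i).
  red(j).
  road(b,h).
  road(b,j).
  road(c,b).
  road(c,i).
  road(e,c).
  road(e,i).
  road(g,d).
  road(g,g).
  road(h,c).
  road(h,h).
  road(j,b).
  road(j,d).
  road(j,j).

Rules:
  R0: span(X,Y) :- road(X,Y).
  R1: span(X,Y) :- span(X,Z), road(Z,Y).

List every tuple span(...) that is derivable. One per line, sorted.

round 1: derive span(b,h) via R0 from road(b,h)
round 1: derive span(b,j) via R0 from road(b,j)
round 1: derive span(c,b) via R0 from road(c,b)
round 1: derive span(c,i) via R0 from road(c,i)
round 1: derive span(e,c) via R0 from road(e,c)
round 1: derive span(e,i) via R0 from road(e,i)
round 1: derive span(g,d) via R0 from road(g,d)
round 1: derive span(g,g) via R0 from road(g,g)
round 1: derive span(h,c) via R0 from road(h,c)
round 1: derive span(h,h) via R0 from road(h,h)
round 1: derive span(j,b) via R0 from road(j,b)
round 1: derive span(j,d) via R0 from road(j,d)
round 1: derive span(j,j) via R0 from road(j,j)
round 2: derive span(b,b) via R1 from span(b,j), road(j,b)
round 2: derive span(b,c) via R1 from span(b,h), road(h,c)
round 2: derive span(b,d) via R1 from span(b,j), road(j,d)
round 2: derive span(c,h) via R1 from span(c,b), road(b,h)
round 2: derive span(c,j) via R1 from span(c,b), road(b,j)
round 2: derive span(e,b) via R1 from span(e,c), road(c,b)
round 2: derive span(h,b) via R1 from span(h,c), road(c,b)
round 2: derive span(h,i) via R1 from span(h,c), road(c,i)
round 2: derive span(j,h) via R1 from span(j,b), road(b,h)
round 3: derive span(b,i) via R1 from span(b,c), road(c,i)
round 3: derive span(c,c) via R1 from span(c,h), road(h,c)
round 3: derive span(c,d) via R1 from span(c,j), road(j,d)
round 3: derive span(e,h) via R1 from span(e,b), road(b,h)
round 3: derive span(e,j) via R1 from span(e,b), road(b,j)
round 3: derive span(h,j) via R1 from span(h,b), road(b,j)
round 3: derive span(j,c) via R1 from span(j,h), road(h,c)
round 4: derive span(e,d) via R1 from span(e,j), road(j,d)
round 4: derive span(h,d) via R1 from span(h,j), road(j,d)
round 4: derive span(j,i) via R1 from span(j,c), road(c,i)

span(b,b)
span(b,c)
span(b,d)
span(b,h)
span(b,i)
span(b,j)
span(c,b)
span(c,c)
span(c,d)
span(c,h)
span(c,i)
span(c,j)
span(e,b)
span(e,c)
span(e,d)
span(e,h)
span(e,i)
span(e,j)
span(g,d)
span(g,g)
span(h,b)
span(h,c)
span(h,d)
span(h,h)
span(h,i)
span(h,j)
span(j,b)
span(j,c)
span(j,d)
span(j,h)
span(j,i)
span(j,j)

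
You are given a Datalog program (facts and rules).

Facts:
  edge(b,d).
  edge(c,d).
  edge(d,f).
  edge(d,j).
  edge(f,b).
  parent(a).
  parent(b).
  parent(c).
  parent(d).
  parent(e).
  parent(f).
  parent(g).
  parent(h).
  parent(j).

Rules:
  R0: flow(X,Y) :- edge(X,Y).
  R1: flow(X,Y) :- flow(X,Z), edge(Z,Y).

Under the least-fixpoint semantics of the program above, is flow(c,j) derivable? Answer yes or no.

yes

round 1: derive flow(b,d) via R0 from edge(b,d)
round 1: derive flow(c,d) via R0 from edge(c,d)
round 1: derive flow(d,f) via R0 from edge(d,f)
round 1: derive flow(d,j) via R0 from edge(d,j)
round 1: derive flow(f,b) via R0 from edge(f,b)
round 2: derive flow(b,f) via R1 from flow(b,d), edge(d,f)
round 2: derive flow(b,j) via R1 from flow(b,d), edge(d,j)
round 2: derive flow(c,f) via R1 from flow(c,d), edge(d,f)
round 2: derive flow(c,j) via R1 from flow(c,d), edge(d,j)
round 2: derive flow(d,b) via R1 from flow(d,f), edge(f,b)
round 2: derive flow(f,d) via R1 from flow(f,b), edge(b,d)
round 3: derive flow(b,b) via R1 from flow(b,f), edge(f,b)
round 3: derive flow(c,b) via R1 from flow(c,f), edge(f,b)
round 3: derive flow(d,d) via R1 from flow(d,b), edge(b,d)
round 3: derive flow(f,f) via R1 from flow(f,d), edge(d,f)
round 3: derive flow(f,j) via R1 from flow(f,d), edge(d,j)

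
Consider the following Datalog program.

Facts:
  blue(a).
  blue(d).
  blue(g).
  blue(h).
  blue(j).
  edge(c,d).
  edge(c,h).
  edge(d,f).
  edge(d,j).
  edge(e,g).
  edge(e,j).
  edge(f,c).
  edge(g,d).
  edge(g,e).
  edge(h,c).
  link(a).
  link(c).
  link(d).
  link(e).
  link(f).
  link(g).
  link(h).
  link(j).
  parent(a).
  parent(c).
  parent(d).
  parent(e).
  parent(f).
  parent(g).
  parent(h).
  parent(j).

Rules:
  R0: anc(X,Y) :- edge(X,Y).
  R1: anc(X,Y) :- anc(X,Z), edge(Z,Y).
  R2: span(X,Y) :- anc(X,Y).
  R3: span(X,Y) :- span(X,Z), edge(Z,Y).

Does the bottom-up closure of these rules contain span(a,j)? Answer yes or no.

no

round 1: derive anc(c,d) via R0 from edge(c,d)
round 1: derive anc(c,h) via R0 from edge(c,h)
round 1: derive anc(d,f) via R0 from edge(d,f)
round 1: derive anc(d,j) via R0 from edge(d,j)
round 1: derive anc(e,g) via R0 from edge(e,g)
round 1: derive anc(e,j) via R0 from edge(e,j)
round 1: derive anc(f,c) via R0 from edge(f,c)
round 1: derive anc(g,d) via R0 from edge(g,d)
round 1: derive anc(g,e) via R0 from edge(g,e)
round 1: derive anc(h,c) via R0 from edge(h,c)
round 2: derive anc(c,c) via R1 from anc(c,h), edge(h,c)
round 2: derive anc(c,f) via R1 from anc(c,d), edge(d,f)
round 2: derive anc(c,j) via R1 from anc(c,d), edge(d,j)
round 2: derive anc(d,c) via R1 from anc(d,f), edge(f,c)
round 2: derive anc(e,d) via R1 from anc(e,g), edge(g,d)
round 2: derive anc(e,e) via R1 from anc(e,g), edge(g,e)
round 2: derive anc(f,d) via R1 from anc(f,c), edge(c,d)
round 2: derive anc(f,h) via R1 from anc(f,c), edge(c,h)
round 2: derive anc(g,f) via R1 from anc(g,d), edge(d,f)
round 2: derive anc(g,g) via R1 from anc(g,e), edge(e,g)
round 2: derive anc(g,j) via R1 from anc(g,d), edge(d,j)
round 2: derive anc(h,d) via R1 from anc(h,c), edge(c,d)
round 2: derive anc(h,h) via R1 from anc(h,c), edge(c,h)
round 2: derive span(c,d) via R2 from anc(c,d)
round 2: derive span(c,h) via R2 from anc(c,h)
round 2: derive span(d,f) via R2 from anc(d,f)
round 2: derive span(d,j) via R2 from anc(d,j)
round 2: derive span(e,g) via R2 from anc(e,g)
round 2: derive span(e,j) via R2 from anc(e,j)
round 2: derive span(f,c) via R2 from anc(f,c)
round 2: derive span(g,d) via R2 from anc(g,d)
round 2: derive span(g,e) via R2 from anc(g,e)
round 2: derive span(h,c) via R2 from anc(h,c)
round 3: derive anc(d,d) via R1 from anc(d,c), edge(c,d)
round 3: derive anc(d,h) via R1 from anc(d,c), edge(c,h)
round 3: derive anc(e,f) via R1 from anc(e,d), edge(d,f)
round 3: derive anc(f,f) via R1 from anc(f,d), edge(d,f)
round 3: derive anc(f,j) via R1 from anc(f,d), edge(d,j)
round 3: derive anc(g,c) via R1 from anc(g,f), edge(f,c)
round 3: derive anc(h,f) via R1 from anc(h,d), edge(d,f)
round 3: derive anc(h,j) via R1 from anc(h,d), edge(d,j)
round 3: derive span(c,c) via R2 from anc(c,c)
round 3: derive span(c,f) via R2 from anc(c,f)
round 3: derive span(c,j) via R2 from anc(c,j)
round 3: derive span(d,c) via R2 from anc(d,c)
round 3: derive span(e,d) via R2 from anc(e,d)
round 3: derive span(e,e) via R2 from anc(e,e)
round 3: derive span(f,d) via R2 from anc(f,d)
round 3: derive span(f,h) via R2 from anc(f,h)
round 3: derive span(g,f) via R2 from anc(g,f)
round 3: derive span(g,g) via R2 from anc(g,g)
round 3: derive span(g,j) via R2 from anc(g,j)
round 3: derive span(h,d) via R2 from anc(h,d)
round 3: derive span(h,h) via R2 from anc(h,h)
round 4: derive anc(e,c) via R1 from anc(e,f), edge(f,c)
round 4: derive anc(g,h) via R1 from anc(g,c), edge(c,h)
round 4: derive span(d,d) via R2 from anc(d,d)
round 4: derive span(d,h) via R2 from anc(d,h)
round 4: derive span(e,f) via R2 from anc(e,f)
round 4: derive span(f,f) via R2 from anc(f,f)
round 4: derive span(f,j) via R2 from anc(f,j)
round 4: derive span(g,c) via R2 from anc(g,c)
round 4: derive span(h,f) via R2 from anc(h,f)
round 4: derive span(h,j) via R2 from anc(h,j)
round 5: derive anc(e,h) via R1 from anc(e,c), edge(c,h)
round 5: derive span(e,c) via R2 from anc(e,c)
round 5: derive span(g,h) via R2 from anc(g,h)
round 6: derive span(e,h) via R2 from anc(e,h)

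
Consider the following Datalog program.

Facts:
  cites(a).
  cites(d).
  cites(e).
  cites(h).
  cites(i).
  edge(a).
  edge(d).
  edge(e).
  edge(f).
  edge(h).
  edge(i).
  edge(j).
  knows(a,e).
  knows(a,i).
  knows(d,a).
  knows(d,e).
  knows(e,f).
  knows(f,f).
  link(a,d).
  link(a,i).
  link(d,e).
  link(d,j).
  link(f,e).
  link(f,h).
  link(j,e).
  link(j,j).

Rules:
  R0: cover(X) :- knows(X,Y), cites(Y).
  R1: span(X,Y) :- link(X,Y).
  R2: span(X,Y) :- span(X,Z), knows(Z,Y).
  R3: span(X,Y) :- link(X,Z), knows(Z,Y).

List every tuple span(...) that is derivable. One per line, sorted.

span(a,a)
span(a,d)
span(a,e)
span(a,f)
span(a,i)
span(d,e)
span(d,f)
span(d,j)
span(f,e)
span(f,f)
span(f,h)
span(j,e)
span(j,f)
span(j,j)

round 1: derive span(a,d) via R1 from link(a,d)
round 1: derive span(a,i) via R1 from link(a,i)
round 1: derive span(d,e) via R1 from link(d,e)
round 1: derive span(d,j) via R1 from link(d,j)
round 1: derive span(f,e) via R1 from link(f,e)
round 1: derive span(f,h) via R1 from link(f,h)
round 1: derive span(j,e) via R1 from link(j,e)
round 1: derive span(j,j) via R1 from link(j,j)
round 1: derive span(a,a) via R3 from link(a,d), knows(d,a)
round 1: derive span(a,e) via R3 from link(a,d), knows(d,e)
round 1: derive span(d,f) via R3 from link(d,e), knows(e,f)
round 1: derive span(f,f) via R3 from link(f,e), knows(e,f)
round 1: derive span(j,f) via R3 from link(j,e), knows(e,f)
round 2: derive span(a,f) via R2 from span(a,e), knows(e,f)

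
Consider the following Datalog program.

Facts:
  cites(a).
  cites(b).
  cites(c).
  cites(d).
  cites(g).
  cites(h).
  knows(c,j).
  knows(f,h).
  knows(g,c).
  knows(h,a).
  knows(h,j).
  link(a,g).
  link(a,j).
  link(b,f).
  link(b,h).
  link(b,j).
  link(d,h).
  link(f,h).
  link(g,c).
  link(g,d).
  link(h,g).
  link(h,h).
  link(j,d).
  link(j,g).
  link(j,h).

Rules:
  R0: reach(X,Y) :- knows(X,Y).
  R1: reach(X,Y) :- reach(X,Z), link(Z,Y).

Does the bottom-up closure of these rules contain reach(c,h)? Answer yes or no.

yes

round 1: derive reach(c,j) via R0 from knows(c,j)
round 1: derive reach(f,h) via R0 from knows(f,h)
round 1: derive reach(g,c) via R0 from knows(g,c)
round 1: derive reach(h,a) via R0 from knows(h,a)
round 1: derive reach(h,j) via R0 from knows(h,j)
round 2: derive reach(c,d) via R1 from reach(c,j), link(j,d)
round 2: derive reach(c,g) via R1 from reach(c,j), link(j,g)
round 2: derive reach(c,h) via R1 from reach(c,j), link(j,h)
round 2: derive reach(f,g) via R1 from reach(f,h), link(h,g)
round 2: derive reach(h,d) via R1 from reach(h,j), link(j,d)
round 2: derive reach(h,g) via R1 from reach(h,a), link(a,g)
round 2: derive reach(h,h) via R1 from reach(h,j), link(j,h)
round 3: derive reach(c,c) via R1 from reach(c,g), link(g,c)
round 3: derive reach(f,c) via R1 from reach(f,g), link(g,c)
round 3: derive reach(f,d) via R1 from reach(f,g), link(g,d)
round 3: derive reach(h,c) via R1 from reach(h,g), link(g,c)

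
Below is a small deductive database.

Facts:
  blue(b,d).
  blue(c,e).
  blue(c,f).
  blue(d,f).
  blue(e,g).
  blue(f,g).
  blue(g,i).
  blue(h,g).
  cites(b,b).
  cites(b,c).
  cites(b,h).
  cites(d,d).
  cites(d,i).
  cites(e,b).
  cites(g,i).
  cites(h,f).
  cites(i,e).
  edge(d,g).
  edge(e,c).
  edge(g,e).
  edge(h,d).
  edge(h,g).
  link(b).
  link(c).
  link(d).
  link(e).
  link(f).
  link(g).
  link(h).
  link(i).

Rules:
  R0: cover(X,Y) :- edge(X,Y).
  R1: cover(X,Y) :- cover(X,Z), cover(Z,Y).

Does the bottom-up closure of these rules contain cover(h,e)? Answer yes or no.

yes

round 1: derive cover(d,g) via R0 from edge(d,g)
round 1: derive cover(e,c) via R0 from edge(e,c)
round 1: derive cover(g,e) via R0 from edge(g,e)
round 1: derive cover(h,d) via R0 from edge(h,d)
round 1: derive cover(h,g) via R0 from edge(h,g)
round 2: derive cover(d,e) via R1 from cover(d,g), cover(g,e)
round 2: derive cover(g,c) via R1 from cover(g,e), cover(e,c)
round 2: derive cover(h,e) via R1 from cover(h,g), cover(g,e)
round 3: derive cover(d,c) via R1 from cover(d,e), cover(e,c)
round 3: derive cover(h,c) via R1 from cover(h,e), cover(e,c)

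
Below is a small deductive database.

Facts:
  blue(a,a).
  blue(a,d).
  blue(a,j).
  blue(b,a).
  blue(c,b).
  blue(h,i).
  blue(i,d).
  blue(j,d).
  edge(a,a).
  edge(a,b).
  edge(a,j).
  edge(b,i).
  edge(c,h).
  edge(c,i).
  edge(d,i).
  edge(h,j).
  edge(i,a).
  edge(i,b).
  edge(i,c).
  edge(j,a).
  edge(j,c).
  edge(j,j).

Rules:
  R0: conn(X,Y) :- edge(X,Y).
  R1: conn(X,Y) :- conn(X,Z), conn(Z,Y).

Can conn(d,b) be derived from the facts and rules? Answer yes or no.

yes

round 1: derive conn(a,a) via R0 from edge(a,a)
round 1: derive conn(a,b) via R0 from edge(a,b)
round 1: derive conn(a,j) via R0 from edge(a,j)
round 1: derive conn(b,i) via R0 from edge(b,i)
round 1: derive conn(c,h) via R0 from edge(c,h)
round 1: derive conn(c,i) via R0 from edge(c,i)
round 1: derive conn(d,i) via R0 from edge(d,i)
round 1: derive conn(h,j) via R0 from edge(h,j)
round 1: derive conn(i,a) via R0 from edge(i,a)
round 1: derive conn(i,b) via R0 from edge(i,b)
round 1: derive conn(i,c) via R0 from edge(i,c)
round 1: derive conn(j,a) via R0 from edge(j,a)
round 1: derive conn(j,c) via R0 from edge(j,c)
round 1: derive conn(j,j) via R0 from edge(j,j)
round 2: derive conn(a,c) via R1 from conn(a,j), conn(j,c)
round 2: derive conn(a,i) via R1 from conn(a,b), conn(b,i)
round 2: derive conn(b,a) via R1 from conn(b,i), conn(i,a)
round 2: derive conn(b,b) via R1 from conn(b,i), conn(i,b)
round 2: derive conn(b,c) via R1 from conn(b,i), conn(i,c)
round 2: derive conn(c,a) via R1 from conn(c,i), conn(i,a)
round 2: derive conn(c,b) via R1 from conn(c,i), conn(i,b)
round 2: derive conn(c,c) via R1 from conn(c,i), conn(i,c)
round 2: derive conn(c,j) via R1 from conn(c,h), conn(h,j)
round 2: derive conn(d,a) via R1 from conn(d,i), conn(i,a)
round 2: derive conn(d,b) via R1 from conn(d,i), conn(i,b)
round 2: derive conn(d,c) via R1 from conn(d,i), conn(i,c)
round 2: derive conn(h,a) via R1 from conn(h,j), conn(j,a)
round 2: derive conn(h,c) via R1 from conn(h,j), conn(j,c)
round 2: derive conn(i,h) via R1 from conn(i,c), conn(c,h)
round 2: derive conn(i,i) via R1 from conn(i,b), conn(b,i)
round 2: derive conn(i,j) via R1 from conn(i,a), conn(a,j)
round 2: derive conn(j,b) via R1 from conn(j,a), conn(a,b)
round 2: derive conn(j,h) via R1 from conn(j,c), conn(c,h)
round 2: derive conn(j,i) via R1 from conn(j,c), conn(c,i)
round 3: derive conn(a,h) via R1 from conn(a,c), conn(c,h)
round 3: derive conn(b,h) via R1 from conn(b,c), conn(c,h)
round 3: derive conn(b,j) via R1 from conn(b,a), conn(a,j)
round 3: derive conn(d,h) via R1 from conn(d,c), conn(c,h)
round 3: derive conn(d,j) via R1 from conn(d,a), conn(a,j)
round 3: derive conn(h,b) via R1 from conn(h,a), conn(a,b)
round 3: derive conn(h,h) via R1 from conn(h,c), conn(c,h)
round 3: derive conn(h,i) via R1 from conn(h,a), conn(a,i)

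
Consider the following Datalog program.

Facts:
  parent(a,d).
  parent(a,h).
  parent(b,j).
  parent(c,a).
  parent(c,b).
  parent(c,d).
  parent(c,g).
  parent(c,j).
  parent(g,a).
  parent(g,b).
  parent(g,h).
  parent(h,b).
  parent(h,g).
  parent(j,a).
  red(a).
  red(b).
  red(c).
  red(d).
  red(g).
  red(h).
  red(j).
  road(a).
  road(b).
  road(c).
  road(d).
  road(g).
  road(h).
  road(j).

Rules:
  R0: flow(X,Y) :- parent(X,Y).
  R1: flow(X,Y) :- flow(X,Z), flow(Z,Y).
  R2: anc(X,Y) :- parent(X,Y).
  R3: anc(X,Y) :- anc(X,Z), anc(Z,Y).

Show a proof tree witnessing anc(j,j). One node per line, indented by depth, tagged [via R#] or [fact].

round 1: derive anc(a,d) via R2 from parent(a,d)
round 1: derive anc(a,h) via R2 from parent(a,h)
round 1: derive anc(b,j) via R2 from parent(b,j)
round 1: derive anc(c,a) via R2 from parent(c,a)
round 1: derive anc(c,b) via R2 from parent(c,b)
round 1: derive anc(c,d) via R2 from parent(c,d)
round 1: derive anc(c,g) via R2 from parent(c,g)
round 1: derive anc(c,j) via R2 from parent(c,j)
round 1: derive anc(g,a) via R2 from parent(g,a)
round 1: derive anc(g,b) via R2 from parent(g,b)
round 1: derive anc(g,h) via R2 from parent(g,h)
round 1: derive anc(h,b) via R2 from parent(h,b)
round 1: derive anc(h,g) via R2 from parent(h,g)
round 1: derive anc(j,a) via R2 from parent(j,a)
round 2: derive anc(a,b) via R3 from anc(a,h), anc(h,b)
round 2: derive anc(a,g) via R3 from anc(a,h), anc(h,g)
round 2: derive anc(b,a) via R3 from anc(b,j), anc(j,a)
round 2: derive anc(c,h) via R3 from anc(c,a), anc(a,h)
round 2: derive anc(g,d) via R3 from anc(g,a), anc(a,d)
round 2: derive anc(g,g) via R3 from anc(g,h), anc(h,g)
round 2: derive anc(g,j) via R3 from anc(g,b), anc(b,j)
round 2: derive anc(h,a) via R3 from anc(h,g), anc(g,a)
round 2: derive anc(h,h) via R3 from anc(h,g), anc(g,h)
round 2: derive anc(h,j) via R3 from anc(h,b), anc(b,j)
round 2: derive anc(j,d) via R3 from anc(j,a), anc(a,d)
round 2: derive anc(j,h) via R3 from anc(j,a), anc(a,h)
round 3: derive anc(a,a) via R3 from anc(a,b), anc(b,a)
round 3: derive anc(a,j) via R3 from anc(a,b), anc(b,j)
round 3: derive anc(b,b) via R3 from anc(b,a), anc(a,b)
round 3: derive anc(b,d) via R3 from anc(b,a), anc(a,d)
round 3: derive anc(b,g) via R3 from anc(b,a), anc(a,g)
round 3: derive anc(b,h) via R3 from anc(b,a), anc(a,h)
round 3: derive anc(h,d) via R3 from anc(h,a), anc(a,d)
round 3: derive anc(j,b) via R3 from anc(j,a), anc(a,b)
round 3: derive anc(j,g) via R3 from anc(j,a), anc(a,g)
round 3: derive anc(j,j) via R3 from anc(j,h), anc(h,j)

anc(j,j)  [via R3]
  anc(j,h)  [via R3]
    anc(j,a)  [via R2]
      parent(j,a)  [fact]
    anc(a,h)  [via R2]
      parent(a,h)  [fact]
  anc(h,j)  [via R3]
    anc(h,b)  [via R2]
      parent(h,b)  [fact]
    anc(b,j)  [via R2]
      parent(b,j)  [fact]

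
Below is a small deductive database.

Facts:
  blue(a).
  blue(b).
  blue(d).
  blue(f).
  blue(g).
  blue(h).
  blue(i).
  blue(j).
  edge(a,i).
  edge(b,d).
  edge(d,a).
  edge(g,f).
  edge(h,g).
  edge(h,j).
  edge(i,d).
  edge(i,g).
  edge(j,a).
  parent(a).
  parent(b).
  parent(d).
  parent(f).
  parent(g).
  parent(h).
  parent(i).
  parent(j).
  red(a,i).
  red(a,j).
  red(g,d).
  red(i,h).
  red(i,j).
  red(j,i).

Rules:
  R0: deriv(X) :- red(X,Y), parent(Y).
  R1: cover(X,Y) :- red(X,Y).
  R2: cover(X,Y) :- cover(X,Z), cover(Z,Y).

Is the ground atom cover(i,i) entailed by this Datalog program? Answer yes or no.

yes

round 1: derive cover(a,i) via R1 from red(a,i)
round 1: derive cover(a,j) via R1 from red(a,j)
round 1: derive cover(g,d) via R1 from red(g,d)
round 1: derive cover(i,h) via R1 from red(i,h)
round 1: derive cover(i,j) via R1 from red(i,j)
round 1: derive cover(j,i) via R1 from red(j,i)
round 2: derive cover(a,h) via R2 from cover(a,i), cover(i,h)
round 2: derive cover(i,i) via R2 from cover(i,j), cover(j,i)
round 2: derive cover(j,h) via R2 from cover(j,i), cover(i,h)
round 2: derive cover(j,j) via R2 from cover(j,i), cover(i,j)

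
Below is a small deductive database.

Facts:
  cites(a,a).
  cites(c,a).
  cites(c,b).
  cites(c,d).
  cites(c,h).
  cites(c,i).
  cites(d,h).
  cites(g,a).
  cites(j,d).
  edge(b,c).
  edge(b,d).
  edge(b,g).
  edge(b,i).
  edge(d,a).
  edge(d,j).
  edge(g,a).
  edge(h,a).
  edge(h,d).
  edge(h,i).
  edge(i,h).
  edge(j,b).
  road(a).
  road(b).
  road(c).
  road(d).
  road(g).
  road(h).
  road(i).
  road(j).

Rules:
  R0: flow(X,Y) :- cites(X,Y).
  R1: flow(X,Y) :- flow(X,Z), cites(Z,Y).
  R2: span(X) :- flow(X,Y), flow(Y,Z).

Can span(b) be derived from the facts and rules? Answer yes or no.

no

round 1: derive flow(a,a) via R0 from cites(a,a)
round 1: derive flow(c,a) via R0 from cites(c,a)
round 1: derive flow(c,b) via R0 from cites(c,b)
round 1: derive flow(c,d) via R0 from cites(c,d)
round 1: derive flow(c,h) via R0 from cites(c,h)
round 1: derive flow(c,i) via R0 from cites(c,i)
round 1: derive flow(d,h) via R0 from cites(d,h)
round 1: derive flow(g,a) via R0 from cites(g,a)
round 1: derive flow(j,d) via R0 from cites(j,d)
round 2: derive flow(j,h) via R1 from flow(j,d), cites(d,h)
round 2: derive span(a) via R2 from flow(a,a), flow(a,a)
round 2: derive span(c) via R2 from flow(c,a), flow(a,a)
round 2: derive span(g) via R2 from flow(g,a), flow(a,a)
round 2: derive span(j) via R2 from flow(j,d), flow(d,h)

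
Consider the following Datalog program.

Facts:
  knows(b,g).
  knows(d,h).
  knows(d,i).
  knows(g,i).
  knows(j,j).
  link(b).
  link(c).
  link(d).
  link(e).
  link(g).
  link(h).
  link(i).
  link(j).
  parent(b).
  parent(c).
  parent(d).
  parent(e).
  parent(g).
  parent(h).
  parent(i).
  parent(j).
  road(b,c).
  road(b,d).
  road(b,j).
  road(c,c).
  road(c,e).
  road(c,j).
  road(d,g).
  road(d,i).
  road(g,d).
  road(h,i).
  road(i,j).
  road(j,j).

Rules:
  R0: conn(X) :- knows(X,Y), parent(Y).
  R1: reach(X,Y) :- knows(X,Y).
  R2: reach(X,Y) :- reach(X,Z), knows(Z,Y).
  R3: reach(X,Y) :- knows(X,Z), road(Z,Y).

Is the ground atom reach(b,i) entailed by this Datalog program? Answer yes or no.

round 1: derive reach(b,g) via R1 from knows(b,g)
round 1: derive reach(d,h) via R1 from knows(d,h)
round 1: derive reach(d,i) via R1 from knows(d,i)
round 1: derive reach(g,i) via R1 from knows(g,i)
round 1: derive reach(j,j) via R1 from knows(j,j)
round 1: derive reach(b,d) via R3 from knows(b,g), road(g,d)
round 1: derive reach(d,j) via R3 from knows(d,i), road(i,j)
round 1: derive reach(g,j) via R3 from knows(g,i), road(i,j)
round 2: derive reach(b,h) via R2 from reach(b,d), knows(d,h)
round 2: derive reach(b,i) via R2 from reach(b,d), knows(d,i)

yes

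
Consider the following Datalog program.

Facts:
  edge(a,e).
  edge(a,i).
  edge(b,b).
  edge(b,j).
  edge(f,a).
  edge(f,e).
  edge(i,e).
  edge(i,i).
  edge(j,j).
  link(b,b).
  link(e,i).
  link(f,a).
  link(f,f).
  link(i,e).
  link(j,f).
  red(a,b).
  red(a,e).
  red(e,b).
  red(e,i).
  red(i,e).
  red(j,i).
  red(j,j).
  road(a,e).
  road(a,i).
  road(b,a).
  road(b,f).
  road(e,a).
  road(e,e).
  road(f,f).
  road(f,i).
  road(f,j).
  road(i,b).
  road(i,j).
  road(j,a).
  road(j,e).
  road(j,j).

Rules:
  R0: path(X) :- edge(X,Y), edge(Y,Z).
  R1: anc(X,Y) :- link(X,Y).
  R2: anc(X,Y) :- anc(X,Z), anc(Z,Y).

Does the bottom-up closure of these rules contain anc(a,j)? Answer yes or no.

no

round 1: derive anc(b,b) via R1 from link(b,b)
round 1: derive anc(e,i) via R1 from link(e,i)
round 1: derive anc(f,a) via R1 from link(f,a)
round 1: derive anc(f,f) via R1 from link(f,f)
round 1: derive anc(i,e) via R1 from link(i,e)
round 1: derive anc(j,f) via R1 from link(j,f)
round 2: derive anc(e,e) via R2 from anc(e,i), anc(i,e)
round 2: derive anc(i,i) via R2 from anc(i,e), anc(e,i)
round 2: derive anc(j,a) via R2 from anc(j,f), anc(f,a)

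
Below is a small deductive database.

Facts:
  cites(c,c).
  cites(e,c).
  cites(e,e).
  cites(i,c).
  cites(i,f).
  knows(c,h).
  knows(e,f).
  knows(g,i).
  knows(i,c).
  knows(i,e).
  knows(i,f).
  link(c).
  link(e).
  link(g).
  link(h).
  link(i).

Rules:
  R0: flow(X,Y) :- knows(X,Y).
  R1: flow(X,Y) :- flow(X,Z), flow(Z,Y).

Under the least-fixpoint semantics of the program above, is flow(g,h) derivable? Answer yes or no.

yes

round 1: derive flow(c,h) via R0 from knows(c,h)
round 1: derive flow(e,f) via R0 from knows(e,f)
round 1: derive flow(g,i) via R0 from knows(g,i)
round 1: derive flow(i,c) via R0 from knows(i,c)
round 1: derive flow(i,e) via R0 from knows(i,e)
round 1: derive flow(i,f) via R0 from knows(i,f)
round 2: derive flow(g,c) via R1 from flow(g,i), flow(i,c)
round 2: derive flow(g,e) via R1 from flow(g,i), flow(i,e)
round 2: derive flow(g,f) via R1 from flow(g,i), flow(i,f)
round 2: derive flow(i,h) via R1 from flow(i,c), flow(c,h)
round 3: derive flow(g,h) via R1 from flow(g,c), flow(c,h)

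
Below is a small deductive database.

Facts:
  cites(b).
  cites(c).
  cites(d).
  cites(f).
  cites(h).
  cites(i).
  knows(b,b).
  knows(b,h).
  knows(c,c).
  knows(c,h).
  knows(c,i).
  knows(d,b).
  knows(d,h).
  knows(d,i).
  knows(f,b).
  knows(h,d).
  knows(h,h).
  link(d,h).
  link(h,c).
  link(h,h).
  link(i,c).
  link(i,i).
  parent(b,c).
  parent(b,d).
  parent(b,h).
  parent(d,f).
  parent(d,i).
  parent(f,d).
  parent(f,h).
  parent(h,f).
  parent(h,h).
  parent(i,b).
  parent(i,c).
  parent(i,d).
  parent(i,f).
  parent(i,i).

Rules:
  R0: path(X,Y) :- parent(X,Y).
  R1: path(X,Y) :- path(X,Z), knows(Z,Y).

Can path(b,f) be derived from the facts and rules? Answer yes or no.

round 1: derive path(b,c) via R0 from parent(b,c)
round 1: derive path(b,d) via R0 from parent(b,d)
round 1: derive path(b,h) via R0 from parent(b,h)
round 1: derive path(d,f) via R0 from parent(d,f)
round 1: derive path(d,i) via R0 from parent(d,i)
round 1: derive path(f,d) via R0 from parent(f,d)
round 1: derive path(f,h) via R0 from parent(f,h)
round 1: derive path(h,f) via R0 from parent(h,f)
round 1: derive path(h,h) via R0 from parent(h,h)
round 1: derive path(i,b) via R0 from parent(i,b)
round 1: derive path(i,c) via R0 from parent(i,c)
round 1: derive path(i,d) via R0 from parent(i,d)
round 1: derive path(i,f) via R0 from parent(i,f)
round 1: derive path(i,i) via R0 from parent(i,i)
round 2: derive path(b,b) via R1 from path(b,d), knows(d,b)
round 2: derive path(b,i) via R1 from path(b,c), knows(c,i)
round 2: derive path(d,b) via R1 from path(d,f), knows(f,b)
round 2: derive path(f,b) via R1 from path(f,d), knows(d,b)
round 2: derive path(f,i) via R1 from path(f,d), knows(d,i)
round 2: derive path(h,b) via R1 from path(h,f), knows(f,b)
round 2: derive path(h,d) via R1 from path(h,h), knows(h,d)
round 2: derive path(i,h) via R1 from path(i,b), knows(b,h)
round 3: derive path(d,h) via R1 from path(d,b), knows(b,h)
round 3: derive path(h,i) via R1 from path(h,d), knows(d,i)
round 4: derive path(d,d) via R1 from path(d,h), knows(h,d)

no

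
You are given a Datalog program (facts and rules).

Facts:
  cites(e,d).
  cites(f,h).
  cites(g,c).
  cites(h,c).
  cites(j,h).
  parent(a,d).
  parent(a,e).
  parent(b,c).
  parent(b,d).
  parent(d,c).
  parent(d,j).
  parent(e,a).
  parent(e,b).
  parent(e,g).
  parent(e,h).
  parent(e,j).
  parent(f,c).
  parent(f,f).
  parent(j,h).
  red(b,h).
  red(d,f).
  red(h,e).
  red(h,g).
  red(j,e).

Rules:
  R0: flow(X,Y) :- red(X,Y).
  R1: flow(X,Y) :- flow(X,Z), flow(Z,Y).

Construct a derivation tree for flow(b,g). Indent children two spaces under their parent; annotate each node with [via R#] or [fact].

round 1: derive flow(b,h) via R0 from red(b,h)
round 1: derive flow(d,f) via R0 from red(d,f)
round 1: derive flow(h,e) via R0 from red(h,e)
round 1: derive flow(h,g) via R0 from red(h,g)
round 1: derive flow(j,e) via R0 from red(j,e)
round 2: derive flow(b,e) via R1 from flow(b,h), flow(h,e)
round 2: derive flow(b,g) via R1 from flow(b,h), flow(h,g)

flow(b,g)  [via R1]
  flow(b,h)  [via R0]
    red(b,h)  [fact]
  flow(h,g)  [via R0]
    red(h,g)  [fact]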